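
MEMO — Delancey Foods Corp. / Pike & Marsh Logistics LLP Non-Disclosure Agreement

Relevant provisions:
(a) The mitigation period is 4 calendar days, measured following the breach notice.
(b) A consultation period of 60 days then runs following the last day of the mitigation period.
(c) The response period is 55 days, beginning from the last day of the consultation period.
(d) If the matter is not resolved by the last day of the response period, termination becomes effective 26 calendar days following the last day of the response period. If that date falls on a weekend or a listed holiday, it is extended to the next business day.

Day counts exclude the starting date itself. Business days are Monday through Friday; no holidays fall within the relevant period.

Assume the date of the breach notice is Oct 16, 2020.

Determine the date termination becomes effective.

The last day of the mitigation period: Oct 16, 2020 + 4 days = Oct 20, 2020.
The last day of the consultation period: 60 calendar days after Oct 20, 2020 is Dec 19, 2020.
The last day of the response period: 55 calendar days after Dec 19, 2020 is Feb 12, 2021.
The date termination becomes effective: Feb 12, 2021 + 26 days = Mar 10, 2021. Mar 10, 2021 is a Wednesday, so no roll-forward applies.

Mar 10, 2021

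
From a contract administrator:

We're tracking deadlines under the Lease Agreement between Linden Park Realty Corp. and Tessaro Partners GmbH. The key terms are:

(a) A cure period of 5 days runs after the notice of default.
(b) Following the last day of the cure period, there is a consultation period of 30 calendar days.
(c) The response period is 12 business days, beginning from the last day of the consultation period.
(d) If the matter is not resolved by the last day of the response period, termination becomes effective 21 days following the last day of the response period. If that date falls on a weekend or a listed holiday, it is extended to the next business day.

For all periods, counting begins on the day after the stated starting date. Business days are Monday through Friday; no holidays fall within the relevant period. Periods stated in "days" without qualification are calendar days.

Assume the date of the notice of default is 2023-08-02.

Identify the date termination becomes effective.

2023-10-13

The last day of the cure period: 5 calendar days after 2023-08-02 is 2023-08-07.
The last day of the consultation period: 30 calendar days after 2023-08-07 is 2023-09-06.
The last day of the response period: counting 12 business days from Wednesday, 2023-09-06 (Sep 7, Sep 8, Sep 11, Sep 12, …, Sep 20, Sep 21, Sep 22, skipping weekends) reaches Friday, 2023-09-22.
The date termination becomes effective: 21 calendar days after 2023-09-22 is 2023-10-13. 2023-10-13 is a Friday, so no roll-forward applies.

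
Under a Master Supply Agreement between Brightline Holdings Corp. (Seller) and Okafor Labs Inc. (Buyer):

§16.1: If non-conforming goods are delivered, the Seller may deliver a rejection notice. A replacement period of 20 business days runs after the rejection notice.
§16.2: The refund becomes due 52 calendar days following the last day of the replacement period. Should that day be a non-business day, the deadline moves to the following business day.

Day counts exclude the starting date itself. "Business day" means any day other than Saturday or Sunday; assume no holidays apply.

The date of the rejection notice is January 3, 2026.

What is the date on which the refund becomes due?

From Saturday, January 3, 2026, 20 business days (Jan 5, Jan 6, Jan 7, Jan 8, …, Jan 28, Jan 29, Jan 30, skipping weekends) brings us to Friday, January 30, 2026, which is the last day of the replacement period.
The date on which the refund becomes due: January 30, 2026 + 52 days = March 23, 2026. March 23, 2026 is a Monday, so no roll-forward applies.

March 23, 2026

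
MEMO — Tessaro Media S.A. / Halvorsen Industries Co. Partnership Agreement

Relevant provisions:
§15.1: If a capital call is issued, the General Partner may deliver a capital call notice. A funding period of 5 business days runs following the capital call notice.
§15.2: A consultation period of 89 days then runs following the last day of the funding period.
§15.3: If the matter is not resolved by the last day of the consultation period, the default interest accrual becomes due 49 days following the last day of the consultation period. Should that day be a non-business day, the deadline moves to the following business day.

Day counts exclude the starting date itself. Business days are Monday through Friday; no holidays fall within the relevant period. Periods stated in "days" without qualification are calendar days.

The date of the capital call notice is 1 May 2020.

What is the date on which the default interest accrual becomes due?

23 September 2020

The last day of the funding period: 5 business days after Friday, 1 May 2020, skipping weekends — May 4, May 5, May 6, May 7, May 8 — lands on Friday, 8 May 2020.
The last day of the consultation period: 89 calendar days after 8 May 2020 is 5 August 2020.
Adding 49 calendar days to 5 August 2020 gives 23 September 2020, which is the date on which the default interest accrual becomes due. 23 September 2020 is a Wednesday, so no roll-forward applies.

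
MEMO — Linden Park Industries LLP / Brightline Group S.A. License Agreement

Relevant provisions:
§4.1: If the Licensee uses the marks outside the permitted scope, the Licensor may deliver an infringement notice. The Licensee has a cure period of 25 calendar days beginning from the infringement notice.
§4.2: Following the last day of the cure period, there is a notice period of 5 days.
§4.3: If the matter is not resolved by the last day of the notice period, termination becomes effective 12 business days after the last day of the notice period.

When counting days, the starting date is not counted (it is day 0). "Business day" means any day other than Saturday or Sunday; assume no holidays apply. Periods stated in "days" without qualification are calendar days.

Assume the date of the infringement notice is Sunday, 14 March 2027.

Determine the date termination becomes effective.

Adding 25 calendar days to 14 March 2027 gives 8 April 2027, which is the last day of the cure period.
The last day of the notice period: 8 April 2027 + 5 days = 13 April 2027.
The date termination becomes effective: counting 12 business days from Tuesday, 13 April 2027 (Apr 14, Apr 15, Apr 16, Apr 19, …, Apr 27, Apr 28, Apr 29, skipping weekends) reaches Thursday, 29 April 2027.

29 April 2027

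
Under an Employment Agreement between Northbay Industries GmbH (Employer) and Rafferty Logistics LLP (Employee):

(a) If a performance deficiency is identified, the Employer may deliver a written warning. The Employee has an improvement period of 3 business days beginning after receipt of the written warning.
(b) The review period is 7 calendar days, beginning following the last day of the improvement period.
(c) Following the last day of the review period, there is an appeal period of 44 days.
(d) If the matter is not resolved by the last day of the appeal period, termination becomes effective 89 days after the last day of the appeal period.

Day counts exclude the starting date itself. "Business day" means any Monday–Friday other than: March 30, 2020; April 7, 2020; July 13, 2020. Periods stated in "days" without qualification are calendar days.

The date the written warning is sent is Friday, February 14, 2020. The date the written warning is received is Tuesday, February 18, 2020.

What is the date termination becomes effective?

The last day of the improvement period: 3 business days after Tuesday, February 18, 2020, skipping weekends — Feb 19, Feb 20, Feb 21 — lands on Friday, February 21, 2020.
Adding 7 calendar days to February 21, 2020 gives February 28, 2020, which is the last day of the review period.
Adding 44 calendar days to February 28, 2020 gives April 12, 2020, which is the last day of the appeal period.
The date termination becomes effective: April 12, 2020 + 89 days = July 10, 2020.

July 10, 2020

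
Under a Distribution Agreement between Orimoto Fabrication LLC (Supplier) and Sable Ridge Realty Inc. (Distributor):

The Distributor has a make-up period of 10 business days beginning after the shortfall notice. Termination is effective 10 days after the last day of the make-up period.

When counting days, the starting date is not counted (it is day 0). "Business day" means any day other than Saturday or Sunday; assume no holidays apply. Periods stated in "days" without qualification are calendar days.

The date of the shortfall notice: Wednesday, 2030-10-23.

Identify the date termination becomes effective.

The last day of the make-up period: counting 10 business days from Wednesday, 2030-10-23 (Oct 24, Oct 25, Oct 28, Oct 29, Oct 30, Oct 31, Nov 1, Nov 4, Nov 5, Nov 6, skipping weekends) reaches Wednesday, 2030-11-06.
The date termination becomes effective: 10 calendar days after 2030-11-06 is 2030-11-16.

2030-11-16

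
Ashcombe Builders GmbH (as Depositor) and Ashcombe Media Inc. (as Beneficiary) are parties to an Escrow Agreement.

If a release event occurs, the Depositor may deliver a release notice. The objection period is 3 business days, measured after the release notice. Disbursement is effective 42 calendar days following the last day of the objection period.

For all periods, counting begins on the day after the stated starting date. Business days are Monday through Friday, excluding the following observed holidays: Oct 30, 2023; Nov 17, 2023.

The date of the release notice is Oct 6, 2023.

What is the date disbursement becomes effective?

The last day of the objection period: 3 business days after Friday, Oct 6, 2023, skipping weekends — Oct 9, Oct 10, Oct 11 — lands on Wednesday, Oct 11, 2023.
The date disbursement becomes effective: Oct 11, 2023 + 42 days = Nov 22, 2023.

Nov 22, 2023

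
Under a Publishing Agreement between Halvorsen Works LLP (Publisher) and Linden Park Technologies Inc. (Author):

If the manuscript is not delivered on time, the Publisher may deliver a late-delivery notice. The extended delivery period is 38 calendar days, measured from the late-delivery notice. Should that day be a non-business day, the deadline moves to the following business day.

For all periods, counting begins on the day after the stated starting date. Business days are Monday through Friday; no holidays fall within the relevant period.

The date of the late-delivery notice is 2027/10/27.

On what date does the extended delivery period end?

2027/12/06

The last day of the extended delivery period: 2027/10/27 + 38 days = 2027/12/04. That falls on a Saturday, so it rolls to the next business day, Monday, 2027/12/06.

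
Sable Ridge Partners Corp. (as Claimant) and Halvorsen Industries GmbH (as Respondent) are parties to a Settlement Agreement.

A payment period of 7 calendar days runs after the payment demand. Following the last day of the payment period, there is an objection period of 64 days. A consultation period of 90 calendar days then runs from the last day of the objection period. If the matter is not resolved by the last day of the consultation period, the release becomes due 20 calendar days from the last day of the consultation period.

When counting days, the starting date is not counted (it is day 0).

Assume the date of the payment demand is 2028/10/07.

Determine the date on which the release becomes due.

2029/04/06

The last day of the payment period: 2028/10/07 + 7 days = 2028/10/14.
The last day of the objection period: 64 calendar days after 2028/10/14 is 2028/12/17.
The last day of the consultation period: 90 calendar days after 2028/12/17 is 2029/03/17.
Adding 20 calendar days to 2029/03/17 gives 2029/04/06, which is the date on which the release becomes due.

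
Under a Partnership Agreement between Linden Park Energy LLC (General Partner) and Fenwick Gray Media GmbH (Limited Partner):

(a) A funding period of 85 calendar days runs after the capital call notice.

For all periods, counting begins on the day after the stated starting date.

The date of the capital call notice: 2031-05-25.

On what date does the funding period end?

The last day of the funding period: 2031-05-25 + 85 days = 2031-08-18.

2031-08-18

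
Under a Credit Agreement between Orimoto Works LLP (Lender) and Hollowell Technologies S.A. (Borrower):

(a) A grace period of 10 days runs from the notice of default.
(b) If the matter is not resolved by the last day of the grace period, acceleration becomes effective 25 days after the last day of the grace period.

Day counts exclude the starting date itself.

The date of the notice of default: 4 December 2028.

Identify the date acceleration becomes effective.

8 January 2029

The last day of the grace period: 10 calendar days after 4 December 2028 is 14 December 2028.
The date acceleration becomes effective: 25 calendar days after 14 December 2028 is 8 January 2029.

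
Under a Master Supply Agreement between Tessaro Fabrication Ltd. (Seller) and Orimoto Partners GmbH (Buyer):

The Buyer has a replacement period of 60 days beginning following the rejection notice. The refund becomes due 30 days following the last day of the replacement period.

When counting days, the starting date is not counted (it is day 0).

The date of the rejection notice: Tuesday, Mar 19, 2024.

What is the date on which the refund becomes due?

The last day of the replacement period: Mar 19, 2024 + 60 days = May 18, 2024.
Adding 30 calendar days to May 18, 2024 gives Jun 17, 2024, which is the date on which the refund becomes due.

Jun 17, 2024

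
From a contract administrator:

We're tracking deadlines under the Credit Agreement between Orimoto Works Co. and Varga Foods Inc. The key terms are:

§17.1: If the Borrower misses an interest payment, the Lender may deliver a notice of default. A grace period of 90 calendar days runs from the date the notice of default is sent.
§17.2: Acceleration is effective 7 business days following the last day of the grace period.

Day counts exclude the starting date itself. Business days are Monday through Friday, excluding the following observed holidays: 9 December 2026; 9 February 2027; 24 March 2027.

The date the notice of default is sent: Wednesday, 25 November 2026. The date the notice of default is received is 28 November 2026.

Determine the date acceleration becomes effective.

4 March 2027

The last day of the grace period: 90 calendar days after 25 November 2026 is 23 February 2027.
The date acceleration becomes effective: counting 7 business days from Tuesday, 23 February 2027 (Feb 24, Feb 25, Feb 26, Mar 1, Mar 2, Mar 3, Mar 4, skipping weekends) reaches Thursday, 4 March 2027.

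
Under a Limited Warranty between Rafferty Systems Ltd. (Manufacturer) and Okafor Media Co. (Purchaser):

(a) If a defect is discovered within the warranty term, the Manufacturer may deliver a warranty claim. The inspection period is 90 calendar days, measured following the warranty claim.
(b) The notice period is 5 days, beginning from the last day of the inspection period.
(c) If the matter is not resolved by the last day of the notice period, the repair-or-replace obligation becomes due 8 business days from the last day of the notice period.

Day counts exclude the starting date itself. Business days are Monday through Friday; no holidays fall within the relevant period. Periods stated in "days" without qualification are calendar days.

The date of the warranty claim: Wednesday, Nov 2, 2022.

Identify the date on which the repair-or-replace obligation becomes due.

Feb 15, 2023

The last day of the inspection period: 90 calendar days after Nov 2, 2022 is Jan 31, 2023.
Adding 5 calendar days to Jan 31, 2023 gives Feb 5, 2023, which is the last day of the notice period.
From Sunday, Feb 5, 2023, 8 business days (Feb 6, Feb 7, Feb 8, Feb 9, Feb 10, Feb 13, Feb 14, Feb 15, skipping weekends) brings us to Wednesday, Feb 15, 2023, which is the date on which the repair-or-replace obligation becomes due.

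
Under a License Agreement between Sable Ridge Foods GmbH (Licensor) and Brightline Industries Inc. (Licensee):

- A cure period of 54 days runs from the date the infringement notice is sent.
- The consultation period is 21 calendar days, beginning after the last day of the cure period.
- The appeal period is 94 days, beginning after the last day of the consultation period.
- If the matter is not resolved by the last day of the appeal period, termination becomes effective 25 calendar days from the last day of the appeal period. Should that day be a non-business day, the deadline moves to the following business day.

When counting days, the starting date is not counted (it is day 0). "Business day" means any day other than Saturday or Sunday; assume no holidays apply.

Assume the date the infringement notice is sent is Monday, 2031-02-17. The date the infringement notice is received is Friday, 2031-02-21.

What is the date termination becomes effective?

The last day of the cure period: 2031-02-17 + 54 days = 2031-04-12.
The last day of the consultation period: 21 calendar days after 2031-04-12 is 2031-05-03.
Adding 94 calendar days to 2031-05-03 gives 2031-08-05, which is the last day of the appeal period.
Adding 25 calendar days to 2031-08-05 gives 2031-08-30, which is the date termination becomes effective. That falls on a Saturday, so it rolls to the next business day, Monday, 2031-09-01.

2031-09-01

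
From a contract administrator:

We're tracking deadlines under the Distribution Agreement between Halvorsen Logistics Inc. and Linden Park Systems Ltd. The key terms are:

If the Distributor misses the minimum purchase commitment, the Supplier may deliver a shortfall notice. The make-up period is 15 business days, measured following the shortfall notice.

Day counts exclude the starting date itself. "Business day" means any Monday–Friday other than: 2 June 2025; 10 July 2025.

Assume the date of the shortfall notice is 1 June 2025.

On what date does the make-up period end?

The last day of the make-up period: counting 15 business days from Sunday, 1 June 2025 (Jun 3, Jun 4, Jun 5, Jun 6, …, Jun 19, Jun 20, Jun 23, skipping weekends and the listed holiday on Jun 2) reaches Monday, 23 June 2025.

23 June 2025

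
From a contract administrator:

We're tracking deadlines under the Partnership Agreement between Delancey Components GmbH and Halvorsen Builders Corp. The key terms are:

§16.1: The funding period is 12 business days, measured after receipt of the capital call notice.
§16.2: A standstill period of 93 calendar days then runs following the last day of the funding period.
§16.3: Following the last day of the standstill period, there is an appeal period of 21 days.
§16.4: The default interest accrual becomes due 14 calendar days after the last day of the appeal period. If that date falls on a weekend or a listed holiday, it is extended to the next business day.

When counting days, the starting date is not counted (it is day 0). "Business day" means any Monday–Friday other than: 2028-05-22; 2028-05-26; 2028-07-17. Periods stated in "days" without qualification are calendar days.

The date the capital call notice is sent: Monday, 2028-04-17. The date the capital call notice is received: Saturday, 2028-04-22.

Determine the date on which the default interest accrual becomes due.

2028-09-14

From Saturday, 2028-04-22, 12 business days (Apr 24, Apr 25, Apr 26, Apr 27, …, May 5, May 8, May 9, skipping weekends) brings us to Tuesday, 2028-05-09, which is the last day of the funding period.
Adding 93 calendar days to 2028-05-09 gives 2028-08-10, which is the last day of the standstill period.
The last day of the appeal period: 21 calendar days after 2028-08-10 is 2028-08-31.
The date on which the default interest accrual becomes due: 14 calendar days after 2028-08-31 is 2028-09-14. 2028-09-14 is a Thursday and is not a listed holiday, so no roll-forward applies.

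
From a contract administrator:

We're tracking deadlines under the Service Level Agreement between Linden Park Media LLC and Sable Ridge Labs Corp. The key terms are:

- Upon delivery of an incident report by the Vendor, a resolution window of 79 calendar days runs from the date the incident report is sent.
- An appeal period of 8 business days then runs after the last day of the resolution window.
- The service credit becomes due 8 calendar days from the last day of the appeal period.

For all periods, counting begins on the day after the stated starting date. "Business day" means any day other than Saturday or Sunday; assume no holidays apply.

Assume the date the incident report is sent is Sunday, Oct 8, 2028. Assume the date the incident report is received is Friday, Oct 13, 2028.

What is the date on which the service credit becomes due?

Jan 13, 2029

Adding 79 calendar days to Oct 8, 2028 gives Dec 26, 2028, which is the last day of the resolution window.
The last day of the appeal period: 8 business days after Tuesday, Dec 26, 2028, skipping weekends — Dec 27, Dec 28, Dec 29, Jan 1, Jan 2, Jan 3, Jan 4, Jan 5 — lands on Friday, Jan 5, 2029.
Adding 8 calendar days to Jan 5, 2029 gives Jan 13, 2029, which is the date on which the service credit becomes due.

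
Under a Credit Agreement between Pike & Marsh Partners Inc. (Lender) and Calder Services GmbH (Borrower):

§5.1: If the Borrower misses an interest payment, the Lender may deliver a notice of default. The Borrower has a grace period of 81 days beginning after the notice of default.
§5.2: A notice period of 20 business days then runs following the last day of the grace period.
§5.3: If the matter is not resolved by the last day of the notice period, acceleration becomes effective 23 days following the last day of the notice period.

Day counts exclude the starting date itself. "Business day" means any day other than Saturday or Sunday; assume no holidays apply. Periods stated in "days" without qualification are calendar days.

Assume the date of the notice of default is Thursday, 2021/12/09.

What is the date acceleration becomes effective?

2022/04/20

The last day of the grace period: 81 calendar days after 2021/12/09 is 2022/02/28.
The last day of the notice period: counting 20 business days from Monday, 2022/02/28 (Mar 1, Mar 2, Mar 3, Mar 4, …, Mar 24, Mar 25, Mar 28, skipping weekends) reaches Monday, 2022/03/28.
The date acceleration becomes effective: 23 calendar days after 2022/03/28 is 2022/04/20.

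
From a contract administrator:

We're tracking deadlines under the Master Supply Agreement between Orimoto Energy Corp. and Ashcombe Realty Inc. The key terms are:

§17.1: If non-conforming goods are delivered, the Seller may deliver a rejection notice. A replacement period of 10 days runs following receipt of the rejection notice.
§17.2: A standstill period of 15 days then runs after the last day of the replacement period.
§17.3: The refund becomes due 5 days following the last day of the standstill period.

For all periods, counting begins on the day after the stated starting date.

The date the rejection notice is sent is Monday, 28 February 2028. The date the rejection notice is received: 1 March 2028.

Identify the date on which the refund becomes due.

31 March 2028

Adding 10 calendar days to 1 March 2028 gives 11 March 2028, which is the last day of the replacement period.
The last day of the standstill period: 11 March 2028 + 15 days = 26 March 2028.
The date on which the refund becomes due: 26 March 2028 + 5 days = 31 March 2028.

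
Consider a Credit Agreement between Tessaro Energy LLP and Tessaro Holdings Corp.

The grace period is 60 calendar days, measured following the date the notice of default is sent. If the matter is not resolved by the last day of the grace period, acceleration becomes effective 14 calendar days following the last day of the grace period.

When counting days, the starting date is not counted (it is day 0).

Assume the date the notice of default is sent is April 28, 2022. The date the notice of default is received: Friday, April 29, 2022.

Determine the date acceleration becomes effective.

July 11, 2022

Adding 60 calendar days to April 28, 2022 gives June 27, 2022, which is the last day of the grace period.
The date acceleration becomes effective: 14 calendar days after June 27, 2022 is July 11, 2022.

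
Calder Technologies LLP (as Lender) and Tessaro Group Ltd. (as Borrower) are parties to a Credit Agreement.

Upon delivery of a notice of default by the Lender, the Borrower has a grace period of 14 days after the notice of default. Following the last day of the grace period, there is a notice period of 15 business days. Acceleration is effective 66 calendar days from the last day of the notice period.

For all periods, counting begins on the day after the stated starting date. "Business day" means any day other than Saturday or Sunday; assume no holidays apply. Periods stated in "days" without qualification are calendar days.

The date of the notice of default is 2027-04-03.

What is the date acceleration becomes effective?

The last day of the grace period: 14 calendar days after 2027-04-03 is 2027-04-17.
The last day of the notice period: 15 business days after Saturday, 2027-04-17, skipping weekends — Apr 19, Apr 20, Apr 21, Apr 22, …, May 5, May 6, May 7 — lands on Friday, 2027-05-07.
The date acceleration becomes effective: 2027-05-07 + 66 days = 2027-07-12.

2027-07-12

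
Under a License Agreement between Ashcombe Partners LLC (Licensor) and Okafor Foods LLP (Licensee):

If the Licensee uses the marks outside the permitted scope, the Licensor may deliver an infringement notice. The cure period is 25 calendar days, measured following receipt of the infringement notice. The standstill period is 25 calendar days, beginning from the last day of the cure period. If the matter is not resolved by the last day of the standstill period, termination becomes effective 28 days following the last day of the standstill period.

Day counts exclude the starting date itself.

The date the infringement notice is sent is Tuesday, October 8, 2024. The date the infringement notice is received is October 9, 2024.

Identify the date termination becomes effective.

December 26, 2024

The last day of the cure period: October 9, 2024 + 25 days = November 3, 2024.
The last day of the standstill period: 25 calendar days after November 3, 2024 is November 28, 2024.
Adding 28 calendar days to November 28, 2024 gives December 26, 2024, which is the date termination becomes effective.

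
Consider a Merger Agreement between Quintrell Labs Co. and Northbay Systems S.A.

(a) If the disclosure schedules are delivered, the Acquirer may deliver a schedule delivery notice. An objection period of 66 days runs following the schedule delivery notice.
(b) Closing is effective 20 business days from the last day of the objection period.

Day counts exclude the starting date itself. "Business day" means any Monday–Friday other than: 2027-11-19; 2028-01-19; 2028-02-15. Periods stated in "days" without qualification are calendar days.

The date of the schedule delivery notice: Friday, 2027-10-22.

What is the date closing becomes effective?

2028-01-25

The last day of the objection period: 2027-10-22 + 66 days = 2027-12-27.
The date closing becomes effective: 20 business days after Monday, 2027-12-27, skipping weekends and the listed holiday on Jan 19 — Dec 28, Dec 29, Dec 30, Dec 31, …, Jan 21, Jan 24, Jan 25 — lands on Tuesday, 2028-01-25.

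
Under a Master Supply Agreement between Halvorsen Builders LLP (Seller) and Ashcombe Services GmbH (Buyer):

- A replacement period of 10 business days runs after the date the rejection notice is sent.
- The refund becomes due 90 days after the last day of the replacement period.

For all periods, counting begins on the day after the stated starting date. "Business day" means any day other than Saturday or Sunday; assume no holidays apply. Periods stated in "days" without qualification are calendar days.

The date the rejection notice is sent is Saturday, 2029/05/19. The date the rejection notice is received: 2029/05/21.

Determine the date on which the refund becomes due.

From Saturday, 2029/05/19, 10 business days (May 21, May 22, May 23, May 24, May 25, May 28, May 29, May 30, May 31, Jun 1, skipping weekends) brings us to Friday, 2029/06/01, which is the last day of the replacement period.
The date on which the refund becomes due: 2029/06/01 + 90 days = 2029/08/30.

2029/08/30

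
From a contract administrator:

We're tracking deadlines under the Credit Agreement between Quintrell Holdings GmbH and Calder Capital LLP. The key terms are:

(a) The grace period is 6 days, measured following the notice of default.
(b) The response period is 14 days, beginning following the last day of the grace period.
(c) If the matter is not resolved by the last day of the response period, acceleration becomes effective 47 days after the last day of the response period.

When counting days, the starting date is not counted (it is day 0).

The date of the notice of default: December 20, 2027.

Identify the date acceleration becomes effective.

February 25, 2028

The last day of the grace period: 6 calendar days after December 20, 2027 is December 26, 2027.
The last day of the response period: 14 calendar days after December 26, 2027 is January 9, 2028.
Adding 47 calendar days to January 9, 2028 gives February 25, 2028, which is the date acceleration becomes effective.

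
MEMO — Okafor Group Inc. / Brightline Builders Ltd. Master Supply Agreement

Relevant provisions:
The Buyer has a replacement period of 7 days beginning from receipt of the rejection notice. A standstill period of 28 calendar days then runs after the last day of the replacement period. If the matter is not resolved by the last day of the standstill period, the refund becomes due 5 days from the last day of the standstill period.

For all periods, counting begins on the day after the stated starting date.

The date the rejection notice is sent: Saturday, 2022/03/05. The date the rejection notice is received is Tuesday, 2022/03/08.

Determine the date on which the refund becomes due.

The last day of the replacement period: 7 calendar days after 2022/03/08 is 2022/03/15.
Adding 28 calendar days to 2022/03/15 gives 2022/04/12, which is the last day of the standstill period.
Adding 5 calendar days to 2022/04/12 gives 2022/04/17, which is the date on which the refund becomes due.

2022/04/17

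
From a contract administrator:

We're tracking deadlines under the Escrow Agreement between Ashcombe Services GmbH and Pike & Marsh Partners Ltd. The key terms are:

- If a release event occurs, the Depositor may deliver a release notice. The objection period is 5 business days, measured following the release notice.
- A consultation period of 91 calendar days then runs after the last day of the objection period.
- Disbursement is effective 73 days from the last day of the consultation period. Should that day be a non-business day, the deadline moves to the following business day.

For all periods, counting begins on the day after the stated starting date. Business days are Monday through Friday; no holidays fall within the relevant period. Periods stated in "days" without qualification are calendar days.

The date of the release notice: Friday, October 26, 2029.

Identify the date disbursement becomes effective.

The last day of the objection period: counting 5 business days from Friday, October 26, 2029 (Oct 29, Oct 30, Oct 31, Nov 1, Nov 2, skipping weekends) reaches Friday, November 2, 2029.
The last day of the consultation period: November 2, 2029 + 91 days = February 1, 2030.
Adding 73 calendar days to February 1, 2030 gives April 15, 2030, which is the date disbursement becomes effective. April 15, 2030 is a Monday, so no roll-forward applies.

April 15, 2030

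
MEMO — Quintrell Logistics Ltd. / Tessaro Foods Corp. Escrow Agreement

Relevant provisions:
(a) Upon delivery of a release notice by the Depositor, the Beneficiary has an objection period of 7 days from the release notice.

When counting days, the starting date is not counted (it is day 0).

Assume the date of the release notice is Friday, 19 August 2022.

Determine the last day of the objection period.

26 August 2022

Adding 7 calendar days to 19 August 2022 gives 26 August 2022, which is the last day of the objection period.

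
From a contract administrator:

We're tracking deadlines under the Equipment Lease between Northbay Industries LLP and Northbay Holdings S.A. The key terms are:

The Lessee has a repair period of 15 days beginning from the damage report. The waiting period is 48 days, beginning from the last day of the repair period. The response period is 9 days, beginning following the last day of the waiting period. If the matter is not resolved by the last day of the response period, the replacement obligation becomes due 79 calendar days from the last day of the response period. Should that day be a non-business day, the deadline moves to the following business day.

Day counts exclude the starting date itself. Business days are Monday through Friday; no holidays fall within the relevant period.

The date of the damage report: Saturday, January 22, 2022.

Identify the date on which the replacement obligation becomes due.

June 22, 2022

The last day of the repair period: 15 calendar days after January 22, 2022 is February 6, 2022.
The last day of the waiting period: February 6, 2022 + 48 days = March 26, 2022.
The last day of the response period: 9 calendar days after March 26, 2022 is April 4, 2022.
The date on which the replacement obligation becomes due: 79 calendar days after April 4, 2022 is June 22, 2022. June 22, 2022 is a Wednesday, so no roll-forward applies.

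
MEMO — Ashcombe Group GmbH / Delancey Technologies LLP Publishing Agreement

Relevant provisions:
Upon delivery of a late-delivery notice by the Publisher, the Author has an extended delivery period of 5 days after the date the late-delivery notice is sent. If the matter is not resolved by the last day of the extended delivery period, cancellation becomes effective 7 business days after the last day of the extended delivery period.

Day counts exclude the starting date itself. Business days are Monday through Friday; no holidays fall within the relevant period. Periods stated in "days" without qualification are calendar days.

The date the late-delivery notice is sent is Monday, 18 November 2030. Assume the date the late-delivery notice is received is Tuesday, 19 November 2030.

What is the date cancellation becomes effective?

3 December 2030

Adding 5 calendar days to 18 November 2030 gives 23 November 2030, which is the last day of the extended delivery period.
The date cancellation becomes effective: 7 business days after Saturday, 23 November 2030, skipping weekends — Nov 25, Nov 26, Nov 27, Nov 28, Nov 29, Dec 2, Dec 3 — lands on Tuesday, 3 December 2030.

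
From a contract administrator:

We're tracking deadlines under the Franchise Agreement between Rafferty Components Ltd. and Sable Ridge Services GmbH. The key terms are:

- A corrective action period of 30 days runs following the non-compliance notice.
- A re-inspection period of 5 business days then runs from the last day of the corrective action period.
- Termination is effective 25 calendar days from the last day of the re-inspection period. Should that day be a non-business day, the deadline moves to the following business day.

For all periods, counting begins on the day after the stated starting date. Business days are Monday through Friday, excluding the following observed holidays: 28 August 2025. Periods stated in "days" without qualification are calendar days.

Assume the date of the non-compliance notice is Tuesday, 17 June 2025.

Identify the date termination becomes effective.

The last day of the corrective action period: 30 calendar days after 17 June 2025 is 17 July 2025.
The last day of the re-inspection period: counting 5 business days from Thursday, 17 July 2025 (Jul 18, Jul 21, Jul 22, Jul 23, Jul 24, skipping weekends) reaches Thursday, 24 July 2025.
The date termination becomes effective: 25 calendar days after 24 July 2025 is 18 August 2025. 18 August 2025 is a Monday and is not a listed holiday, so no roll-forward applies.

18 August 2025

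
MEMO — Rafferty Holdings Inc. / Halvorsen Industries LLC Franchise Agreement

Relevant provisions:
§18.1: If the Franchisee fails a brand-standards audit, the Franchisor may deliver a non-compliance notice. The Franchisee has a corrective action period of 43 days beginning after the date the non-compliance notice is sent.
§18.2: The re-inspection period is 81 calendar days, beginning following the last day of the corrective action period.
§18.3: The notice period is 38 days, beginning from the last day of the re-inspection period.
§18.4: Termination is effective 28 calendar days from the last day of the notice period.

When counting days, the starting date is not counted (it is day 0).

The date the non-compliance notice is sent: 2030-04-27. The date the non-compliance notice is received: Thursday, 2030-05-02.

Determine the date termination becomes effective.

The last day of the corrective action period: 2030-04-27 + 43 days = 2030-06-09.
Adding 81 calendar days to 2030-06-09 gives 2030-08-29, which is the last day of the re-inspection period.
The last day of the notice period: 38 calendar days after 2030-08-29 is 2030-10-06.
The date termination becomes effective: 28 calendar days after 2030-10-06 is 2030-11-03.

2030-11-03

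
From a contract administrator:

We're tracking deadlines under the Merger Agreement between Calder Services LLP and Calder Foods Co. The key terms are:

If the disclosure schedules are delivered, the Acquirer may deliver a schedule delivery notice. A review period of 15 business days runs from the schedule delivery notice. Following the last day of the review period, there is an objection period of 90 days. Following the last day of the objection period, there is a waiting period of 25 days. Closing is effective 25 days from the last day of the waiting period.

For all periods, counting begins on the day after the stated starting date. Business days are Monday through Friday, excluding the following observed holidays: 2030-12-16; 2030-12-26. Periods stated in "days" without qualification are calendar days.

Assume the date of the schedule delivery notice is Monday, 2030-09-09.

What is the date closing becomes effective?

From Monday, 2030-09-09, 15 business days (Sep 10, Sep 11, Sep 12, Sep 13, …, Sep 26, Sep 27, Sep 30, skipping weekends) brings us to Monday, 2030-09-30, which is the last day of the review period.
The last day of the objection period: 90 calendar days after 2030-09-30 is 2030-12-29.
The last day of the waiting period: 25 calendar days after 2030-12-29 is 2031-01-23.
The date closing becomes effective: 2031-01-23 + 25 days = 2031-02-17.

2031-02-17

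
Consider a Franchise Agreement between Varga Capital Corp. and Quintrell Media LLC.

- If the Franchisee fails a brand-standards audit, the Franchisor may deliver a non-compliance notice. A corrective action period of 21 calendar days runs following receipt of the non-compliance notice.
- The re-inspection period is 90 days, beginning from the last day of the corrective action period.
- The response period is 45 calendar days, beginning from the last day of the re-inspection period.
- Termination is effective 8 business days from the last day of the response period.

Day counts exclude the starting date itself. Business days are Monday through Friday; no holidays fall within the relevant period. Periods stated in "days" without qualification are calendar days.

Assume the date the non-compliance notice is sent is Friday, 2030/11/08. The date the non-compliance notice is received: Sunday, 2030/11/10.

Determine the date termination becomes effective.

The last day of the corrective action period: 21 calendar days after 2030/11/10 is 2030/12/01.
The last day of the re-inspection period: 90 calendar days after 2030/12/01 is 2031/03/01.
The last day of the response period: 45 calendar days after 2031/03/01 is 2031/04/15.
The date termination becomes effective: 8 business days after Tuesday, 2031/04/15, skipping weekends — Apr 16, Apr 17, Apr 18, Apr 21, Apr 22, Apr 23, Apr 24, Apr 25 — lands on Friday, 2031/04/25.

2031/04/25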